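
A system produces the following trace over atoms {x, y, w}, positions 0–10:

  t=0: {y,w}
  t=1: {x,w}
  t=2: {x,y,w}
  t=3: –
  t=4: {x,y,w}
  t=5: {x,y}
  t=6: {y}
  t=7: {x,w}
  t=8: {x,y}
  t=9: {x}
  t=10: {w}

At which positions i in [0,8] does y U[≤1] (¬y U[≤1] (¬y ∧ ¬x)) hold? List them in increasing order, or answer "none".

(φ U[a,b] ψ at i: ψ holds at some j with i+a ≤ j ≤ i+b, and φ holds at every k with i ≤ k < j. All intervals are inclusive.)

2, 3, 8

Evaluate at each i in [0,8]:
  i=0: ✗ (no rhs in [0,1])
  i=1: ✗ (no rhs in [1,2])
  i=2: ✓ (rhs at j=3; lhs holds on [2,2])
  i=3: ✓ (rhs at j=3)
  i=4: ✗ (no rhs in [4,5])
  i=5: ✗ (no rhs in [5,6])
  i=6: ✗ (no rhs in [6,7])
  i=7: ✗ (no rhs in [7,8])
  i=8: ✓ (rhs at j=9; lhs holds on [8,8])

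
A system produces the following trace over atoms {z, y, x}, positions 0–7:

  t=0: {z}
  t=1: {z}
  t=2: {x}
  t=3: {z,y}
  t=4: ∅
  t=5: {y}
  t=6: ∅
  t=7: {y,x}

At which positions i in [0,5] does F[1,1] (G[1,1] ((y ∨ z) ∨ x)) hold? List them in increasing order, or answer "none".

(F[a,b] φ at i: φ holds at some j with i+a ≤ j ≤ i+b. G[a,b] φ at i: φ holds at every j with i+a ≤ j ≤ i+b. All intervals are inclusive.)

0, 1, 3, 5

Evaluate at each i in [0,5]:
  i=0: ✓ (witness j=1)
  i=1: ✓ (witness j=2)
  i=2: ✗ (none in [3,3])
  i=3: ✓ (witness j=4)
  i=4: ✗ (none in [5,5])
  i=5: ✓ (witness j=6)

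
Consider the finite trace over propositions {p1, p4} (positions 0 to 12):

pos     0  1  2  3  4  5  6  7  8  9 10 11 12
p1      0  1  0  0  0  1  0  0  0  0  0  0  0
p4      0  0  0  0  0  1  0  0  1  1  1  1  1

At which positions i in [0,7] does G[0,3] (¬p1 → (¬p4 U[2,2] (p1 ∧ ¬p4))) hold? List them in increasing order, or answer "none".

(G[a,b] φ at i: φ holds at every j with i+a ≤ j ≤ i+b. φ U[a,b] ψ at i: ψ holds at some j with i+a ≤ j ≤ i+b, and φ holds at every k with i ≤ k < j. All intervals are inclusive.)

Evaluate at each i in [0,7]:
  i=0: ✗ (fails at j=0)
  i=1: ✗ (fails at j=2)
  i=2: ✗ (fails at j=2)
  i=3: ✗ (fails at j=3)
  i=4: ✗ (fails at j=4)
  i=5: ✗ (fails at j=6)
  i=6: ✗ (fails at j=6)
  i=7: ✗ (fails at j=7)

none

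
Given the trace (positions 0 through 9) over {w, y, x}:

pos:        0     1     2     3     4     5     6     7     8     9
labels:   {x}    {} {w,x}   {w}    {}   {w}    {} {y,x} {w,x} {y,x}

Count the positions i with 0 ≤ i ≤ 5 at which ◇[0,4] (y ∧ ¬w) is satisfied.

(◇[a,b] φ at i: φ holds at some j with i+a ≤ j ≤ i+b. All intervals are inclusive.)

Evaluate at each i in [0,5]:
  i=0: ✗ (none in [0,4])
  i=1: ✗ (none in [1,5])
  i=2: ✗ (none in [2,6])
  i=3: ✓ (witness j=7)
  i=4: ✓ (witness j=7)
  i=5: ✓ (witness j=7)
Positions where it holds: {3, 4, 5} → 3.

3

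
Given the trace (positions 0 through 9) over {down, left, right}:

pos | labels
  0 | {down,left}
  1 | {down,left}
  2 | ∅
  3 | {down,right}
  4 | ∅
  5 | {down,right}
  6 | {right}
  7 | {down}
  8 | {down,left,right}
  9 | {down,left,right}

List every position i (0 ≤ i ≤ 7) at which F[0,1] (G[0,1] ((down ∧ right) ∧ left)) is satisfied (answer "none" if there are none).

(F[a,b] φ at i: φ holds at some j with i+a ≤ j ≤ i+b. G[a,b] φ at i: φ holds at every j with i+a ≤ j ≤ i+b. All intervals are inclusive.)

Evaluate at each i in [0,7]:
  i=0: ✗ (none in [0,1])
  i=1: ✗ (none in [1,2])
  i=2: ✗ (none in [2,3])
  i=3: ✗ (none in [3,4])
  i=4: ✗ (none in [4,5])
  i=5: ✗ (none in [5,6])
  i=6: ✗ (none in [6,7])
  i=7: ✓ (witness j=8)

7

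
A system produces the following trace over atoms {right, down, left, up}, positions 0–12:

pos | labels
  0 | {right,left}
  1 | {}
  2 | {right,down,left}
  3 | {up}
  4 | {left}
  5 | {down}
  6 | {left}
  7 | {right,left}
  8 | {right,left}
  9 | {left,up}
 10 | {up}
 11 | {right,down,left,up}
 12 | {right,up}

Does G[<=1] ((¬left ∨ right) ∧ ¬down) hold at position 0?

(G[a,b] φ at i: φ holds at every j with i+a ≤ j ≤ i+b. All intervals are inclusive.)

Holds

Check ((¬left ∨ right) ∧ ¬down) at every j in [0,1]:
  j=0: true
  j=1: true
All positions satisfy it → formula holds.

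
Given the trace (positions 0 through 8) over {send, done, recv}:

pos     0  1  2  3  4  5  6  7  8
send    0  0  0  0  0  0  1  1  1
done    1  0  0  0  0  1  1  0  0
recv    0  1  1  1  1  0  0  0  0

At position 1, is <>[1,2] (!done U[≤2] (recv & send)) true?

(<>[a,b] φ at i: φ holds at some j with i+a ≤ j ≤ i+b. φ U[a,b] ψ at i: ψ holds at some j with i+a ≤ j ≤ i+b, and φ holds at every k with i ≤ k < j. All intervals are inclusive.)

No

Check (!done U[≤2] (recv & send)) at each j in [2,3]:
  j=2: fails
  j=3: fails
No position in the window satisfies it → formula fails.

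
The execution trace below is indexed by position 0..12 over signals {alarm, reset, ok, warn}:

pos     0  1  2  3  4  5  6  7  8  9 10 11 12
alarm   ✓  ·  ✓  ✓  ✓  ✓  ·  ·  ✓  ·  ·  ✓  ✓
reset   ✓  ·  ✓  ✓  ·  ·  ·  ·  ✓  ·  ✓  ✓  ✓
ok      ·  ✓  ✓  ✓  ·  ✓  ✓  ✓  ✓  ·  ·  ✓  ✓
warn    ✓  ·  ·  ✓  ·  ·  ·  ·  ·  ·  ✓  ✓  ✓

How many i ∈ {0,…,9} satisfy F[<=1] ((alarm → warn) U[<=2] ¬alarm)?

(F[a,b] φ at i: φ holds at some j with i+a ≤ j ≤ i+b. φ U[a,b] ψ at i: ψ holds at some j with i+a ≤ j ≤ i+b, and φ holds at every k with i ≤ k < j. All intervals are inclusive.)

7

Evaluate at each i in [0,9]:
  i=0: ✓ (witness j=0)
  i=1: ✓ (witness j=1)
  i=2: ✗ (none in [2,3])
  i=3: ✗ (none in [3,4])
  i=4: ✗ (none in [4,5])
  i=5: ✓ (witness j=6)
  i=6: ✓ (witness j=6)
  i=7: ✓ (witness j=7)
  i=8: ✓ (witness j=9)
  i=9: ✓ (witness j=9)
Positions where it holds: {0, 1, 5, 6, 7, 8, 9} → 7.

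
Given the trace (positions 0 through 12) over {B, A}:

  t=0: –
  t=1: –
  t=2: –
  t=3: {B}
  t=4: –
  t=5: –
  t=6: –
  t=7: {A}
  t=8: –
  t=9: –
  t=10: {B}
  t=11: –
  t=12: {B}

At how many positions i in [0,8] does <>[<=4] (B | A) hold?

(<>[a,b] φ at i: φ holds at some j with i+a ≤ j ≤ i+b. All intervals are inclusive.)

9

Evaluate at each i in [0,8]:
  i=0: ✓ (witness j=3)
  i=1: ✓ (witness j=3)
  i=2: ✓ (witness j=3)
  i=3: ✓ (witness j=3)
  i=4: ✓ (witness j=7)
  i=5: ✓ (witness j=7)
  i=6: ✓ (witness j=7)
  i=7: ✓ (witness j=7)
  i=8: ✓ (witness j=10)
Positions where it holds: {0, 1, 2, 3, 4, 5, 6, 7, 8} → 9.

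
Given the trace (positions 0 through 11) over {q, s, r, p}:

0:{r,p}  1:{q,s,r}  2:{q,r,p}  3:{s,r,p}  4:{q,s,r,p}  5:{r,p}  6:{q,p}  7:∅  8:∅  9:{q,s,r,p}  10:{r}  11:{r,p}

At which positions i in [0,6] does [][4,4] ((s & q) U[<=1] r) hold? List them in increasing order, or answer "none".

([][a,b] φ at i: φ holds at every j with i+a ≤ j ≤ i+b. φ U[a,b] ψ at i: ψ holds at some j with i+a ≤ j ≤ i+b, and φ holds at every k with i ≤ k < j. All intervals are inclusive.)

Evaluate at each i in [0,6]:
  i=0: ✓ (all of [4,4])
  i=1: ✓ (all of [5,5])
  i=2: ✗ (fails at j=6)
  i=3: ✗ (fails at j=7)
  i=4: ✗ (fails at j=8)
  i=5: ✓ (all of [9,9])
  i=6: ✓ (all of [10,10])

0, 1, 5, 6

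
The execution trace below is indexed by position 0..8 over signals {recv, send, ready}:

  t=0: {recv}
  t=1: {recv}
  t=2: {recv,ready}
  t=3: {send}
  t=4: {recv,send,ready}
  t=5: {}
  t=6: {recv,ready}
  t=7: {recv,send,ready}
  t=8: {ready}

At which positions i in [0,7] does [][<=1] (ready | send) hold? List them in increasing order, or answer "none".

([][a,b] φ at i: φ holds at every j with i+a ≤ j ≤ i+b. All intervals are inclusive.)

Evaluate at each i in [0,7]:
  i=0: ✗ (fails at j=0)
  i=1: ✗ (fails at j=1)
  i=2: ✓ (all of [2,3])
  i=3: ✓ (all of [3,4])
  i=4: ✗ (fails at j=5)
  i=5: ✗ (fails at j=5)
  i=6: ✓ (all of [6,7])
  i=7: ✓ (all of [7,8])

2, 3, 6, 7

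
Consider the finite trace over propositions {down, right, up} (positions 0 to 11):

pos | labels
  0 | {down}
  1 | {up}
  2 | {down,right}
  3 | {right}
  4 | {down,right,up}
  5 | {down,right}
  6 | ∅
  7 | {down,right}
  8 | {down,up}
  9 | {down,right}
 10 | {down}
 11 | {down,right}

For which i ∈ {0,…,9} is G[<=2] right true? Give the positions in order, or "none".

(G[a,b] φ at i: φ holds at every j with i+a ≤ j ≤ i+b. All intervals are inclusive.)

2, 3

Evaluate at each i in [0,9]:
  i=0: ✗ (fails at j=0)
  i=1: ✗ (fails at j=1)
  i=2: ✓ (all of [2,4])
  i=3: ✓ (all of [3,5])
  i=4: ✗ (fails at j=6)
  i=5: ✗ (fails at j=6)
  i=6: ✗ (fails at j=6)
  i=7: ✗ (fails at j=8)
  i=8: ✗ (fails at j=8)
  i=9: ✗ (fails at j=10)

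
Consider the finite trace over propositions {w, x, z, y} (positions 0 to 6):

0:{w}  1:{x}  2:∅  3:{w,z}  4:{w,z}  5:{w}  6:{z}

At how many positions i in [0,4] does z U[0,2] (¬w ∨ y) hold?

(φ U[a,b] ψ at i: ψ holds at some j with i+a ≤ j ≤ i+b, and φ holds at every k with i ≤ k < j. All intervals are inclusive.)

Evaluate at each i in [0,4]:
  i=0: ✗ (lhs fails at k=0 before rhs at j=1)
  i=1: ✓ (rhs at j=1)
  i=2: ✓ (rhs at j=2)
  i=3: ✗ (no rhs in [3,5])
  i=4: ✗ (lhs fails at k=5 before rhs at j=6)
Positions where it holds: {1, 2} → 2.

2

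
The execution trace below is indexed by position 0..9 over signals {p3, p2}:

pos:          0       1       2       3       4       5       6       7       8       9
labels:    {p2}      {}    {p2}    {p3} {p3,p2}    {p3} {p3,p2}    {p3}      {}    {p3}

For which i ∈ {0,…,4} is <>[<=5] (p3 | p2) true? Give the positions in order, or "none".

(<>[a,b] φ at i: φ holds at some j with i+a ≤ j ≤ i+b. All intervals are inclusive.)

0, 1, 2, 3, 4

Evaluate at each i in [0,4]:
  i=0: ✓ (witness j=0)
  i=1: ✓ (witness j=2)
  i=2: ✓ (witness j=2)
  i=3: ✓ (witness j=3)
  i=4: ✓ (witness j=4)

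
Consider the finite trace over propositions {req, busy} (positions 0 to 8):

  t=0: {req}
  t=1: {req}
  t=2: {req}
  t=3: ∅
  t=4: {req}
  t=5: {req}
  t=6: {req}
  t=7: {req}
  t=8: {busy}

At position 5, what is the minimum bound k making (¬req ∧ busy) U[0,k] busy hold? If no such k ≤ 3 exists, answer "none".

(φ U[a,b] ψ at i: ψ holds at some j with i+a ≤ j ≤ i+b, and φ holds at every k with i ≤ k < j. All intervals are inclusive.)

Need earliest j ≥ 5 with busy, and (¬req ∧ busy) at every k in [5,j-1].
  j=5: rhs fails.
  j=6: rhs fails.
  j=7: rhs fails.
  j=8: rhs holds but lhs fails at k=5.
No witness within the range → none.

none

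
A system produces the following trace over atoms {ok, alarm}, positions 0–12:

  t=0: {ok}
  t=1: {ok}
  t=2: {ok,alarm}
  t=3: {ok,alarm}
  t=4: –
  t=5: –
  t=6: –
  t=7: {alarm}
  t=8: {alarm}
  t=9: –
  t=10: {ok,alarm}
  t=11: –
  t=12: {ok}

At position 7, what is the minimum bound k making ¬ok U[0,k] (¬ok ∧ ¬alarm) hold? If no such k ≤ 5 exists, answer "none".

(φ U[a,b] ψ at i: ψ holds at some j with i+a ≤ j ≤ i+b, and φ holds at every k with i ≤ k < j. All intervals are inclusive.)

2

Need earliest j ≥ 7 with (¬ok ∧ ¬alarm), and ¬ok at every k in [7,j-1].
  j=7: rhs fails.
  j=8: rhs fails.
  j=9: rhs holds; lhs holds on [7,8]. k = 2.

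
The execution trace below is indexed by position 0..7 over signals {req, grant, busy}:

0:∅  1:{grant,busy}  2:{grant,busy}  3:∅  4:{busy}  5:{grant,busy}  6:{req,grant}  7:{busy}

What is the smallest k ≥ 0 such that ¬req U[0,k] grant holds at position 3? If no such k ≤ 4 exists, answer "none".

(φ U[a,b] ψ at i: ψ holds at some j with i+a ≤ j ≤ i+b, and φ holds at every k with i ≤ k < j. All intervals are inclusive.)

2

Need earliest j ≥ 3 with grant, and ¬req at every k in [3,j-1].
  j=3: rhs fails.
  j=4: rhs fails.
  j=5: rhs holds; lhs holds on [3,4]. k = 2.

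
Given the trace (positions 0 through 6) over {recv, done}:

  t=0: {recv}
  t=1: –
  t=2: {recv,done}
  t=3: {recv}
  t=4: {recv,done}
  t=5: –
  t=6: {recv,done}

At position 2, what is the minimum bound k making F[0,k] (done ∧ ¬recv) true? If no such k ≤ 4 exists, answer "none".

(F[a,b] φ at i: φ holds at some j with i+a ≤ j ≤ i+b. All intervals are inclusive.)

none

Scan j = 2,3,… for (done ∧ ¬recv):
  j=2: fails
  j=3: fails
  j=4: fails
  j=5: fails
  j=6: fails
No j in [2,6] satisfies it → none.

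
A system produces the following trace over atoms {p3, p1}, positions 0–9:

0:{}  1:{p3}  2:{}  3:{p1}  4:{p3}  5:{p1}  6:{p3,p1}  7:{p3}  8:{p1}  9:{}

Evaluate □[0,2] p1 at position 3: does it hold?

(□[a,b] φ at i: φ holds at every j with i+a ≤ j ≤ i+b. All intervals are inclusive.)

Check p1 at every j in [3,5]:
  j=3: true
  j=4: false
  j=5: true
Fails at j=4 → formula fails.

Does not hold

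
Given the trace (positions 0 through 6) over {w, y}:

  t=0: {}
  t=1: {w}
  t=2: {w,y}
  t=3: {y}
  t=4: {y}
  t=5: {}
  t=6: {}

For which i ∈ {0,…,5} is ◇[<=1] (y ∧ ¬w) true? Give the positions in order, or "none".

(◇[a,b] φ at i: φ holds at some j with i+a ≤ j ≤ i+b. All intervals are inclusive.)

Evaluate at each i in [0,5]:
  i=0: ✗ (none in [0,1])
  i=1: ✗ (none in [1,2])
  i=2: ✓ (witness j=3)
  i=3: ✓ (witness j=3)
  i=4: ✓ (witness j=4)
  i=5: ✗ (none in [5,6])

2, 3, 4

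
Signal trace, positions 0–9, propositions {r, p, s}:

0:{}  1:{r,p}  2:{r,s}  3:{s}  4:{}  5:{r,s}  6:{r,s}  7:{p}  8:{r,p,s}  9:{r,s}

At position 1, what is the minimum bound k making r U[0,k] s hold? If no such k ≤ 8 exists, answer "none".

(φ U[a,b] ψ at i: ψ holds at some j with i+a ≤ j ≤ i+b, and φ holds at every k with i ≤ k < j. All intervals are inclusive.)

1

Need earliest j ≥ 1 with s, and r at every k in [1,j-1].
  j=1: rhs fails.
  j=2: rhs holds; lhs holds on [1,1]. k = 1.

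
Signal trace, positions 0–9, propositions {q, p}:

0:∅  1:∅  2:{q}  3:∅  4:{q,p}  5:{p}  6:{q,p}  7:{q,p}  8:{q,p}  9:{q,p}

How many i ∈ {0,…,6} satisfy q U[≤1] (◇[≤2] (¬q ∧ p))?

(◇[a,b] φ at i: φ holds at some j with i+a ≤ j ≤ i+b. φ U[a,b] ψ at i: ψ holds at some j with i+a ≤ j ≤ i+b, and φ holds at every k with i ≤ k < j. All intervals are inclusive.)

4

Evaluate at each i in [0,6]:
  i=0: ✗ (no rhs in [0,1])
  i=1: ✗ (no rhs in [1,2])
  i=2: ✓ (rhs at j=3; lhs holds on [2,2])
  i=3: ✓ (rhs at j=3)
  i=4: ✓ (rhs at j=4)
  i=5: ✓ (rhs at j=5)
  i=6: ✗ (no rhs in [6,7])
Positions where it holds: {2, 3, 4, 5} → 4.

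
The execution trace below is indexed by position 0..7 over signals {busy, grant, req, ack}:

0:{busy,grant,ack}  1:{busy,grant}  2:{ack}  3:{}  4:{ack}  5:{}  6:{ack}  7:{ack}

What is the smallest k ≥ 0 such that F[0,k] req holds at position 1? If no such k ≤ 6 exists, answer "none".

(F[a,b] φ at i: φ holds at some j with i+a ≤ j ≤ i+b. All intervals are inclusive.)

none

Scan j = 1,2,… for req:
  j=1: fails
  j=2: fails
  j=3: fails
  j=4: fails
  j=5: fails
  j=6: fails
  j=7: fails
No j in [1,7] satisfies it → none.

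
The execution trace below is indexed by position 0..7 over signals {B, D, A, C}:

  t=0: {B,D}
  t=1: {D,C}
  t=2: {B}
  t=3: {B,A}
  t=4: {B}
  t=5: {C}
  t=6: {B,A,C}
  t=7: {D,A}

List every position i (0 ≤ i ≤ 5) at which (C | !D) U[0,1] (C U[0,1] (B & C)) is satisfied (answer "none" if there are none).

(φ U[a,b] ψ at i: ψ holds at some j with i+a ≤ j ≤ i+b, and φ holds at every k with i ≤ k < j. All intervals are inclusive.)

4, 5

Evaluate at each i in [0,5]:
  i=0: ✗ (no rhs in [0,1])
  i=1: ✗ (no rhs in [1,2])
  i=2: ✗ (no rhs in [2,3])
  i=3: ✗ (no rhs in [3,4])
  i=4: ✓ (rhs at j=5; lhs holds on [4,4])
  i=5: ✓ (rhs at j=5)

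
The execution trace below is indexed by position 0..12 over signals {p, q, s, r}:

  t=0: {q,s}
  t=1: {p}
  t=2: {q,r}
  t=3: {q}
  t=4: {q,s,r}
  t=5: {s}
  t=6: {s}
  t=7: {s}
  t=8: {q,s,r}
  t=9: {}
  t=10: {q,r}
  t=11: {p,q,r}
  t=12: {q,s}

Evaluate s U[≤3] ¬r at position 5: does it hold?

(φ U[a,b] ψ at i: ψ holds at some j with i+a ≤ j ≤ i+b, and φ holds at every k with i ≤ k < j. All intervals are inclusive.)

Holds

Need some j in [5,8] with ¬r, and s at every k in [5,j-1].
  j=5: ¬r holds; no prefix to check → satisfied.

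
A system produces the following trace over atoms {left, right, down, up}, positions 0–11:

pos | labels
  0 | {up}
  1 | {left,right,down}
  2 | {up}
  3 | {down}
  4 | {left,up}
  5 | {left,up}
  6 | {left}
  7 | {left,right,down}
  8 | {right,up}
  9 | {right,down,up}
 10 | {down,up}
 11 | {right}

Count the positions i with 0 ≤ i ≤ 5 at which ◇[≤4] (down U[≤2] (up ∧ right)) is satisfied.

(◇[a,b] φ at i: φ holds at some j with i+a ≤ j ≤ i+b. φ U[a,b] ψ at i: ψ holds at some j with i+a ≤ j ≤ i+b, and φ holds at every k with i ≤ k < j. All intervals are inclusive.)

3

Evaluate at each i in [0,5]:
  i=0: ✗ (none in [0,4])
  i=1: ✗ (none in [1,5])
  i=2: ✗ (none in [2,6])
  i=3: ✓ (witness j=7)
  i=4: ✓ (witness j=7)
  i=5: ✓ (witness j=7)
Positions where it holds: {3, 4, 5} → 3.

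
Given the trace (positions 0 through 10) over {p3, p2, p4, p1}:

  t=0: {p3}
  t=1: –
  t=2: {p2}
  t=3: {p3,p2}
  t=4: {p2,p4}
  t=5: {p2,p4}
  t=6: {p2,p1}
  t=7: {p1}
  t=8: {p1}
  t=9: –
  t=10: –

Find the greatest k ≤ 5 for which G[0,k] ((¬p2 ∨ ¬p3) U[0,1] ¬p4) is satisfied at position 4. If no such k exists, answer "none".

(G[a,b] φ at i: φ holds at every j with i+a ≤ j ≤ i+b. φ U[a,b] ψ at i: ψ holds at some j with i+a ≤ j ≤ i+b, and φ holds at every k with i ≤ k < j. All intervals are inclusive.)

none

((¬p2 ∨ ¬p3) U[0,1] ¬p4) must hold from j=4 onward; find where it first fails.
  j=4: fails → no k works.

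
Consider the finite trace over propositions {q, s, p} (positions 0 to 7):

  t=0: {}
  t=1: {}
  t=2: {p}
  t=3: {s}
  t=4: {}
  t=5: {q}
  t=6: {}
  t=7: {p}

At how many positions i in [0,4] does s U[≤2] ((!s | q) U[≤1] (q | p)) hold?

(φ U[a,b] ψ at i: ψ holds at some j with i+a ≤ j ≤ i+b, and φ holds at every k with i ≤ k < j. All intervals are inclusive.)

4

Evaluate at each i in [0,4]:
  i=0: ✗ (lhs fails at k=0 before rhs at j=1)
  i=1: ✓ (rhs at j=1)
  i=2: ✓ (rhs at j=2)
  i=3: ✓ (rhs at j=4; lhs holds on [3,3])
  i=4: ✓ (rhs at j=4)
Positions where it holds: {1, 2, 3, 4} → 4.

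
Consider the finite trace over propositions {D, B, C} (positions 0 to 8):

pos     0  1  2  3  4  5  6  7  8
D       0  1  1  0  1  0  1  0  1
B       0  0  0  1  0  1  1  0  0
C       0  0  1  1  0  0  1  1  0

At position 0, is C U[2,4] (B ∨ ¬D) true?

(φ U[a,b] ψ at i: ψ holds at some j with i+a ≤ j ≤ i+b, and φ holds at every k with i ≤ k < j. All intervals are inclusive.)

Need some j in [2,4] with (B ∨ ¬D), and C at every k in [0,j-1].
  j=2: (B ∨ ¬D) false.
  j=3: (B ∨ ¬D) holds, but C fails at k=0 → not this j.
  j=4: (B ∨ ¬D) false.
No j in the window works → until fails.

False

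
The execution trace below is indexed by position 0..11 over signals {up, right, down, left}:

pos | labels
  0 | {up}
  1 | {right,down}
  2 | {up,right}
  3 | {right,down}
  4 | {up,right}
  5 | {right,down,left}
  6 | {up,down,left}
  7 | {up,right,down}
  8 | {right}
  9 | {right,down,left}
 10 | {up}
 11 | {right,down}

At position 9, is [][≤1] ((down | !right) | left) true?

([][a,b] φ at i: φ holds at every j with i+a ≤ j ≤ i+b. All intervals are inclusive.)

Check ((down | !right) | left) at every j in [9,10]:
  j=9: true
  j=10: true
All positions satisfy it → formula holds.

Holds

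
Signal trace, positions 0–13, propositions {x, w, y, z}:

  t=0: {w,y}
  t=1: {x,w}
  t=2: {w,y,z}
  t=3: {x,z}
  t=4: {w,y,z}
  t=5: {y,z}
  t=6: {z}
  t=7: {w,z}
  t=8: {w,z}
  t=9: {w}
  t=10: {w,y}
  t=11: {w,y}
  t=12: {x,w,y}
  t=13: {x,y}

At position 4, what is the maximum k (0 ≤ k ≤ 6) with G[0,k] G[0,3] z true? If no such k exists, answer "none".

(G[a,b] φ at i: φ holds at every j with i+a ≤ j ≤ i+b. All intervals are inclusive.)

G[0,3] z must hold from j=4 onward; find where it first fails.
  j=4: holds
  j=5: holds
  j=6: fails
Holds on [4,5], so largest k = 1.

1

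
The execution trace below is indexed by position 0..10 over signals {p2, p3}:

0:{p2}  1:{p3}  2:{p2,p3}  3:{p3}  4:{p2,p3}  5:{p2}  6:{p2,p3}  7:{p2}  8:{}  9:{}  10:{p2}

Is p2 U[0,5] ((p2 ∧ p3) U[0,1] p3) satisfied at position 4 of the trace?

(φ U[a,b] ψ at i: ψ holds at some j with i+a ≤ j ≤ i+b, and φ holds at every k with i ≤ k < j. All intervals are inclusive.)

Need some j in [4,9] with ((p2 ∧ p3) U[0,1] p3), and p2 at every k in [4,j-1].
  j=4: ((p2 ∧ p3) U[0,1] p3) holds; no prefix to check → satisfied.

Holds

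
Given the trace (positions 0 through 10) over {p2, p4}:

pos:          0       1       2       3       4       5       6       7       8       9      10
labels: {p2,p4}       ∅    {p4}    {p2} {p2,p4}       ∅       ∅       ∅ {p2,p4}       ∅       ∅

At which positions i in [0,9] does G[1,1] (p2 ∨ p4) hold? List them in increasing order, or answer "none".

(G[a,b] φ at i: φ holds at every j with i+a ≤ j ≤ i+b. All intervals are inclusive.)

1, 2, 3, 7

Evaluate at each i in [0,9]:
  i=0: ✗ (fails at j=1)
  i=1: ✓ (all of [2,2])
  i=2: ✓ (all of [3,3])
  i=3: ✓ (all of [4,4])
  i=4: ✗ (fails at j=5)
  i=5: ✗ (fails at j=6)
  i=6: ✗ (fails at j=7)
  i=7: ✓ (all of [8,8])
  i=8: ✗ (fails at j=9)
  i=9: ✗ (fails at j=10)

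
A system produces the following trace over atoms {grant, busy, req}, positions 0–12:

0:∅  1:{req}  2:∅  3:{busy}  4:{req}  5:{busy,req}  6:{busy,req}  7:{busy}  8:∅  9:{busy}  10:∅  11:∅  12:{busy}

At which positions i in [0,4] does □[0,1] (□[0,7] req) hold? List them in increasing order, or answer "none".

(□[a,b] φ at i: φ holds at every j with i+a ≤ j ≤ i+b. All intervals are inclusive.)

Evaluate at each i in [0,4]:
  i=0: ✗ (fails at j=0)
  i=1: ✗ (fails at j=1)
  i=2: ✗ (fails at j=2)
  i=3: ✗ (fails at j=3)
  i=4: ✗ (fails at j=4)

none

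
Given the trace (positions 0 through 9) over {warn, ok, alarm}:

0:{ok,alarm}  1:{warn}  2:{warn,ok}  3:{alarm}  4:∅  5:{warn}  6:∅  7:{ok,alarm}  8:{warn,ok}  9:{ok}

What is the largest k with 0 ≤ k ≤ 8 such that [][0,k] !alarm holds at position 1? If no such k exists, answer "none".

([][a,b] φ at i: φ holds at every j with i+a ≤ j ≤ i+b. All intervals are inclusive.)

1

!alarm must hold from j=1 onward; find where it first fails.
  j=1: holds
  j=2: holds
  j=3: fails
Holds on [1,2], so largest k = 1.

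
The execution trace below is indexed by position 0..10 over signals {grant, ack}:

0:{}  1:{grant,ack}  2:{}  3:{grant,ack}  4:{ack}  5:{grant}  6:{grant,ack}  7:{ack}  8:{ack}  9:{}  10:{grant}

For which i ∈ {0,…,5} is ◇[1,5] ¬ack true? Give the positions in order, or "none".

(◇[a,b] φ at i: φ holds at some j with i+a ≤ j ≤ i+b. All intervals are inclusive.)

0, 1, 2, 3, 4, 5

Evaluate at each i in [0,5]:
  i=0: ✓ (witness j=2)
  i=1: ✓ (witness j=2)
  i=2: ✓ (witness j=5)
  i=3: ✓ (witness j=5)
  i=4: ✓ (witness j=5)
  i=5: ✓ (witness j=9)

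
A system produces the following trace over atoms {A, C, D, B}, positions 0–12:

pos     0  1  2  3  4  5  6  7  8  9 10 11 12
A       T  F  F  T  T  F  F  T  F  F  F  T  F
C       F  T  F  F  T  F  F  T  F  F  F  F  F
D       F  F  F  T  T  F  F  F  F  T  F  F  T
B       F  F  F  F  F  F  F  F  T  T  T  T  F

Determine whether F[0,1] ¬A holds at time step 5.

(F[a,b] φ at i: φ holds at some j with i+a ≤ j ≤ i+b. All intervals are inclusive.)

Check ¬A at each j in [5,6]:
  j=5: true
  j=6: true
Found at j=5 → formula holds.

Yes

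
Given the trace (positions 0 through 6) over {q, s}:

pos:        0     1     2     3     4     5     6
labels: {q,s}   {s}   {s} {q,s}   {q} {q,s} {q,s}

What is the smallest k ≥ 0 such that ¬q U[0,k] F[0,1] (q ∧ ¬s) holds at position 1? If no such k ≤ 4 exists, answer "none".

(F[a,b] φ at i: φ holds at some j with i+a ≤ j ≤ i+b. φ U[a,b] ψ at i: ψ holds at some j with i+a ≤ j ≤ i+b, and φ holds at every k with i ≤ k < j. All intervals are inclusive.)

2

Need earliest j ≥ 1 with F[0,1] (q ∧ ¬s), and ¬q at every k in [1,j-1].
  j=1: rhs fails.
  j=2: rhs fails.
  j=3: rhs holds; lhs holds on [1,2]. k = 2.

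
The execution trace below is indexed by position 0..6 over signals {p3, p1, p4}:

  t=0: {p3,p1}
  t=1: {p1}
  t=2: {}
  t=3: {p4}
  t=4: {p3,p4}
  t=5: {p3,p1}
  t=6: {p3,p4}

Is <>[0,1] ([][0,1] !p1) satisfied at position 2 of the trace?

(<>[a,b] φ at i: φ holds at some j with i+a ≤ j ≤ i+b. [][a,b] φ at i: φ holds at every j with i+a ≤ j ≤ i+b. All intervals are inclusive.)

Check [][0,1] !p1 at each j in [2,3]:
  j=2: holds on [2,3]
  j=3: holds on [3,4]
Found at j=2 → formula holds.

True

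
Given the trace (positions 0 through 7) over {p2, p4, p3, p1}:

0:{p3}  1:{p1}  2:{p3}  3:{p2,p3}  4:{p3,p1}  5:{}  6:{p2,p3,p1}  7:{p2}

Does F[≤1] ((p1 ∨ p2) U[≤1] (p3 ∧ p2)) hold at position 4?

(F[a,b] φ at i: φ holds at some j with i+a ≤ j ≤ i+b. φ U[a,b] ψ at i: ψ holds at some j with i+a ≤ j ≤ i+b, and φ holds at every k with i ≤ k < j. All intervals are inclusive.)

False

Check ((p1 ∨ p2) U[≤1] (p3 ∧ p2)) at each j in [4,5]:
  j=4: fails
  j=5: fails
No position in the window satisfies it → formula fails.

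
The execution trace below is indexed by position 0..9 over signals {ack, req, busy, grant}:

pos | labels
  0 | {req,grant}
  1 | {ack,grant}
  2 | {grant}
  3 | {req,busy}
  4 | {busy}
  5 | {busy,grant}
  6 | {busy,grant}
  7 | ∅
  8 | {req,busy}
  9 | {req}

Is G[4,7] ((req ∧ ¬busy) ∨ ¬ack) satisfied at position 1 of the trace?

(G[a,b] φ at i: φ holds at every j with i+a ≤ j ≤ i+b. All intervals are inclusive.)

Yes

Check ((req ∧ ¬busy) ∨ ¬ack) at every j in [5,8]:
  j=5: true
  j=6: true
  j=7: true
  j=8: true
All positions satisfy it → formula holds.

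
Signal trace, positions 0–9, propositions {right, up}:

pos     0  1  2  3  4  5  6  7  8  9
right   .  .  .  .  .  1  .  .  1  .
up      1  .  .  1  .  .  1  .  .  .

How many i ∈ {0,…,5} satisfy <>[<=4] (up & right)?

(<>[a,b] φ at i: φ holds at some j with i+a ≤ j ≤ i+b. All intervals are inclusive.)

Evaluate at each i in [0,5]:
  i=0: ✗ (none in [0,4])
  i=1: ✗ (none in [1,5])
  i=2: ✗ (none in [2,6])
  i=3: ✗ (none in [3,7])
  i=4: ✗ (none in [4,8])
  i=5: ✗ (none in [5,9])
Positions where it holds: {} → 0.

0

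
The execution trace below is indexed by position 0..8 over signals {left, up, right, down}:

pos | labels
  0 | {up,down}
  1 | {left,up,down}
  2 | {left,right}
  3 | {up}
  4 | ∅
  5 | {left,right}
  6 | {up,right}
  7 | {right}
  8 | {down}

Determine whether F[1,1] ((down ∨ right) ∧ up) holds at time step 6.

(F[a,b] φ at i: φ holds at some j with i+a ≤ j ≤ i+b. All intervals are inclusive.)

No

Check ((down ∨ right) ∧ up) at each j in [7,7]:
  j=7: false
No position in the window satisfies it → formula fails.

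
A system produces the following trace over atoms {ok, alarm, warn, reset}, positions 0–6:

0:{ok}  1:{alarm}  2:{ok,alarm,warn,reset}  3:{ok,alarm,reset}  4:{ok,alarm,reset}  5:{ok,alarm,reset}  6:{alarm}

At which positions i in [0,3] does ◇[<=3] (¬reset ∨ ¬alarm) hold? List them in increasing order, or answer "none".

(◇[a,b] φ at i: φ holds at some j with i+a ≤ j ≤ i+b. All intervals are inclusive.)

Evaluate at each i in [0,3]:
  i=0: ✓ (witness j=0)
  i=1: ✓ (witness j=1)
  i=2: ✗ (none in [2,5])
  i=3: ✓ (witness j=6)

0, 1, 3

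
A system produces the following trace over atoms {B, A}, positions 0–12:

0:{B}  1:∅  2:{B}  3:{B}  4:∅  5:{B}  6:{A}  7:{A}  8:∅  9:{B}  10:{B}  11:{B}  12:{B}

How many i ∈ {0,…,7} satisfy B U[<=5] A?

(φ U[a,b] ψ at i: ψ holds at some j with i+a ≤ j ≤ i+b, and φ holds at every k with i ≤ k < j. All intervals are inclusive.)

Evaluate at each i in [0,7]:
  i=0: ✗ (no rhs in [0,5])
  i=1: ✗ (lhs fails at k=1 before rhs at j=6)
  i=2: ✗ (lhs fails at k=4 before rhs at j=6)
  i=3: ✗ (lhs fails at k=4 before rhs at j=6)
  i=4: ✗ (lhs fails at k=4 before rhs at j=6)
  i=5: ✓ (rhs at j=6; lhs holds on [5,5])
  i=6: ✓ (rhs at j=6)
  i=7: ✓ (rhs at j=7)
Positions where it holds: {5, 6, 7} → 3.

3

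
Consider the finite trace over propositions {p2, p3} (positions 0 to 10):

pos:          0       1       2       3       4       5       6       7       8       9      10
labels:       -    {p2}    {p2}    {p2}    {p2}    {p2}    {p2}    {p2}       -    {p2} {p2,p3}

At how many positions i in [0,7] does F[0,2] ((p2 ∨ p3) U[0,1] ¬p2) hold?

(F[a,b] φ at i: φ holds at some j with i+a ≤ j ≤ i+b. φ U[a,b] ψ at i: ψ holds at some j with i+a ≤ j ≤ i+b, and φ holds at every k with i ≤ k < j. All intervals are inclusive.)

Evaluate at each i in [0,7]:
  i=0: ✓ (witness j=0)
  i=1: ✗ (none in [1,3])
  i=2: ✗ (none in [2,4])
  i=3: ✗ (none in [3,5])
  i=4: ✗ (none in [4,6])
  i=5: ✓ (witness j=7)
  i=6: ✓ (witness j=7)
  i=7: ✓ (witness j=7)
Positions where it holds: {0, 5, 6, 7} → 4.

4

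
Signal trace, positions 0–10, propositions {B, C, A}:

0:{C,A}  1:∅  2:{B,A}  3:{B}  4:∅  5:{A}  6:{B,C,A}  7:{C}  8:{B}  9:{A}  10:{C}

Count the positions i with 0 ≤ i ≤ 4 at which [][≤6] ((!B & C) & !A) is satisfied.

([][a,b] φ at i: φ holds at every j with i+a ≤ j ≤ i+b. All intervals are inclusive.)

Evaluate at each i in [0,4]:
  i=0: ✗ (fails at j=0)
  i=1: ✗ (fails at j=1)
  i=2: ✗ (fails at j=2)
  i=3: ✗ (fails at j=3)
  i=4: ✗ (fails at j=4)
Positions where it holds: {} → 0.

0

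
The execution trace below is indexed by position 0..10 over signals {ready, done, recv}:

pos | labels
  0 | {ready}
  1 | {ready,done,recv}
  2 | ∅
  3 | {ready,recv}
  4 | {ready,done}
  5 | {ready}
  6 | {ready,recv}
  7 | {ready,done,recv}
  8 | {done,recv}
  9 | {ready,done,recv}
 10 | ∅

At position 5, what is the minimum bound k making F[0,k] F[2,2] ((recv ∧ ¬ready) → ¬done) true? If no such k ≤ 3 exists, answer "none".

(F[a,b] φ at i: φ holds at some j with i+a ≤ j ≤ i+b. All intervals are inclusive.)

Scan j = 5,6,… for F[2,2] ((recv ∧ ¬ready) → ¬done):
  j=5: holds
First hit at j=5, so smallest k = 5-5 = 0.

0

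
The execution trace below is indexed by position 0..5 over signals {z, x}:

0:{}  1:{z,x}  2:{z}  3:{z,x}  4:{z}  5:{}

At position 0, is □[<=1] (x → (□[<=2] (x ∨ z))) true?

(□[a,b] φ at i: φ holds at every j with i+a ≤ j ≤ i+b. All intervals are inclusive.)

Check (x → (□[<=2] (x ∨ z))) at every j in [0,1]:
  j=0: antecedent false → ✓
  j=1: antecedent true; consequent holds on [1,3] → ✓
All positions satisfy it → formula holds.

Yes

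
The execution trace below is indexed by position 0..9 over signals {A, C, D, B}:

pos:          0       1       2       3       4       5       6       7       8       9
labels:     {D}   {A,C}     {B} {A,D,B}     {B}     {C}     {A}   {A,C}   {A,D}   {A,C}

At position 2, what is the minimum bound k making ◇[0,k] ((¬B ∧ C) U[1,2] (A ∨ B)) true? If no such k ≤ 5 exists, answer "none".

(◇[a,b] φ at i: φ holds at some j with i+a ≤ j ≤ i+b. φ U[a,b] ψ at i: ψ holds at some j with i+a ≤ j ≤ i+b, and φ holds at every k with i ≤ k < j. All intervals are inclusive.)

3

Scan j = 2,3,… for ((¬B ∧ C) U[1,2] (A ∨ B)):
  j=2: fails
  j=3: fails
  j=4: fails
  j=5: holds
First hit at j=5, so smallest k = 5-2 = 3.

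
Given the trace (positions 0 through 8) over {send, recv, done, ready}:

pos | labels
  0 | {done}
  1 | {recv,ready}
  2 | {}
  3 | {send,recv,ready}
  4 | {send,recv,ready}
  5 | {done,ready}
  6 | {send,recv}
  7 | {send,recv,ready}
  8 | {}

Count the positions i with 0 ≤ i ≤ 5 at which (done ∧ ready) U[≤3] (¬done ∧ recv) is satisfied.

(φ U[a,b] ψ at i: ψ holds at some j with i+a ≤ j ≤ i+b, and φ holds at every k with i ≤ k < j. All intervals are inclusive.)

Evaluate at each i in [0,5]:
  i=0: ✗ (lhs fails at k=0 before rhs at j=1)
  i=1: ✓ (rhs at j=1)
  i=2: ✗ (lhs fails at k=2 before rhs at j=3)
  i=3: ✓ (rhs at j=3)
  i=4: ✓ (rhs at j=4)
  i=5: ✓ (rhs at j=6; lhs holds on [5,5])
Positions where it holds: {1, 3, 4, 5} → 4.

4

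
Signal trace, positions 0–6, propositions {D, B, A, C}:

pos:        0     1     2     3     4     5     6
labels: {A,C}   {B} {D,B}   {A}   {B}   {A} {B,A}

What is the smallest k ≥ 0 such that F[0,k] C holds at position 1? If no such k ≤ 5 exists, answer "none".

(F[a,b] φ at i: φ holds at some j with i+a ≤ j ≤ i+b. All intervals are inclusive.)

none

Scan j = 1,2,… for C:
  j=1: fails
  j=2: fails
  j=3: fails
  j=4: fails
  j=5: fails
  j=6: fails
No j in [1,6] satisfies it → none.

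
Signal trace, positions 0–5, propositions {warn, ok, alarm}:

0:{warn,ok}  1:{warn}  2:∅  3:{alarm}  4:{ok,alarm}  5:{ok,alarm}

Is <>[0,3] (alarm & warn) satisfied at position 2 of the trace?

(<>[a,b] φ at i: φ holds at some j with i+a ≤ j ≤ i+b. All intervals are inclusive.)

False

Check (alarm & warn) at each j in [2,5]:
  j=2: false
  j=3: false
  j=4: false
  j=5: false
No position in the window satisfies it → formula fails.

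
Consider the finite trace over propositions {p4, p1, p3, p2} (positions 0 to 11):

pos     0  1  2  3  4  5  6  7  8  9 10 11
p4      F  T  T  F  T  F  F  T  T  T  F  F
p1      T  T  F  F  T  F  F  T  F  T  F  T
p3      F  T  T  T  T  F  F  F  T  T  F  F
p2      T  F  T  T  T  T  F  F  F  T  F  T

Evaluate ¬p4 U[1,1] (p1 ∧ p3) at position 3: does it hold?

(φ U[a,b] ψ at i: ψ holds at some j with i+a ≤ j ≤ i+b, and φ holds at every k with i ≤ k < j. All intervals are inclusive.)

Need some j in [4,4] with (p1 ∧ p3), and ¬p4 at every k in [3,j-1].
  j=4: (p1 ∧ p3) holds; ¬p4 holds at every k in [3,3] → satisfied.

True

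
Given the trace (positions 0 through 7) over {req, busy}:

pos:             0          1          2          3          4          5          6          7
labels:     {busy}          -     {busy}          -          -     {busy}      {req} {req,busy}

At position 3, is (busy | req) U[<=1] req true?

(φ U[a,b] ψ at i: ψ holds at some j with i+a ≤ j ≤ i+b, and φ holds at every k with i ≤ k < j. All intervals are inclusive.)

Need some j in [3,4] with req, and (busy | req) at every k in [3,j-1].
  j=3: req false.
  j=4: req false.
No j in the window works → until fails.

No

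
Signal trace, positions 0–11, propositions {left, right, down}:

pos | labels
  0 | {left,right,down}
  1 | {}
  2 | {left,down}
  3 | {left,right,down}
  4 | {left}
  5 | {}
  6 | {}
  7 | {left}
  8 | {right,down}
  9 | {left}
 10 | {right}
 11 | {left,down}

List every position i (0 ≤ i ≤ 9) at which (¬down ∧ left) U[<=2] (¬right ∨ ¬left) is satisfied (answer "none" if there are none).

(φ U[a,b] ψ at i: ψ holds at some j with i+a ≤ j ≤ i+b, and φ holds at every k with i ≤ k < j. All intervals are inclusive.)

Evaluate at each i in [0,9]:
  i=0: ✗ (lhs fails at k=0 before rhs at j=1)
  i=1: ✓ (rhs at j=1)
  i=2: ✓ (rhs at j=2)
  i=3: ✗ (lhs fails at k=3 before rhs at j=4)
  i=4: ✓ (rhs at j=4)
  i=5: ✓ (rhs at j=5)
  i=6: ✓ (rhs at j=6)
  i=7: ✓ (rhs at j=7)
  i=8: ✓ (rhs at j=8)
  i=9: ✓ (rhs at j=9)

1, 2, 4, 5, 6, 7, 8, 9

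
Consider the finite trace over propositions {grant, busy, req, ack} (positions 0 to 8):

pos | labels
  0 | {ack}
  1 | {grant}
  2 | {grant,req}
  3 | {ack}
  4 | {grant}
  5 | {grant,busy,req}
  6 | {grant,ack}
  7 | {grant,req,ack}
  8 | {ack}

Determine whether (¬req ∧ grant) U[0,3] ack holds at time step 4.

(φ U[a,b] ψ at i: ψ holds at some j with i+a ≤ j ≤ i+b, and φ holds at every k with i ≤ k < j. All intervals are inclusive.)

Need some j in [4,7] with ack, and (¬req ∧ grant) at every k in [4,j-1].
  j=4: ack false.
  j=5: ack false.
  j=6: ack holds, but (¬req ∧ grant) fails at k=5 → not this j.
  j=7: ack holds, but (¬req ∧ grant) fails at k=5 → not this j.
No j in the window works → until fails.

Does not hold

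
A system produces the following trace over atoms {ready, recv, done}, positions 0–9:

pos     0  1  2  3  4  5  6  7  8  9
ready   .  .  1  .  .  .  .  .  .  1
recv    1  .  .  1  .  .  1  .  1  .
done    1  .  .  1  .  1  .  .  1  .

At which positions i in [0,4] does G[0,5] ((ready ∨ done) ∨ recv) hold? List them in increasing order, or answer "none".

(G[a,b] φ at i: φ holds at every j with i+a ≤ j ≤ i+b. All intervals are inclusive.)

Evaluate at each i in [0,4]:
  i=0: ✗ (fails at j=1)
  i=1: ✗ (fails at j=1)
  i=2: ✗ (fails at j=4)
  i=3: ✗ (fails at j=4)
  i=4: ✗ (fails at j=4)

none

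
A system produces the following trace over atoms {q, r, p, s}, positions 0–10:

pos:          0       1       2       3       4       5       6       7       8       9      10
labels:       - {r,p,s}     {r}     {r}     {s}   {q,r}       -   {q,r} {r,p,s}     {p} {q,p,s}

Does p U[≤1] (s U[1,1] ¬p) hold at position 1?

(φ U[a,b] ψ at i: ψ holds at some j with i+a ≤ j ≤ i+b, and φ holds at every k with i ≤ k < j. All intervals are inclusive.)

Need some j in [1,2] with (s U[1,1] ¬p), and p at every k in [1,j-1].
  j=1: (s U[1,1] ¬p) holds; no prefix to check → satisfied.

Yes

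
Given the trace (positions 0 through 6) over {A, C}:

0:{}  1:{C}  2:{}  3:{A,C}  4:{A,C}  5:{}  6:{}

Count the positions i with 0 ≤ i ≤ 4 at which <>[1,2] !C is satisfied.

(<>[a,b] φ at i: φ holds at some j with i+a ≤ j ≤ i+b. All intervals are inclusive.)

4

Evaluate at each i in [0,4]:
  i=0: ✓ (witness j=2)
  i=1: ✓ (witness j=2)
  i=2: ✗ (none in [3,4])
  i=3: ✓ (witness j=5)
  i=4: ✓ (witness j=5)
Positions where it holds: {0, 1, 3, 4} → 4.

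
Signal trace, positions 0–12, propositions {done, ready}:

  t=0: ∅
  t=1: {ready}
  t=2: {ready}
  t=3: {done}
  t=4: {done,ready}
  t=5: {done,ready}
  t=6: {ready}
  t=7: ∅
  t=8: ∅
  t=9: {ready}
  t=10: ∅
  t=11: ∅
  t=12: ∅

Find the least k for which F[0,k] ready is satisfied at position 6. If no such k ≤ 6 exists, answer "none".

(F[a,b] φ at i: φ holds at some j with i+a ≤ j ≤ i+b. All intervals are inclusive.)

0

Scan j = 6,7,… for ready:
  j=6: holds
First hit at j=6, so smallest k = 6-6 = 0.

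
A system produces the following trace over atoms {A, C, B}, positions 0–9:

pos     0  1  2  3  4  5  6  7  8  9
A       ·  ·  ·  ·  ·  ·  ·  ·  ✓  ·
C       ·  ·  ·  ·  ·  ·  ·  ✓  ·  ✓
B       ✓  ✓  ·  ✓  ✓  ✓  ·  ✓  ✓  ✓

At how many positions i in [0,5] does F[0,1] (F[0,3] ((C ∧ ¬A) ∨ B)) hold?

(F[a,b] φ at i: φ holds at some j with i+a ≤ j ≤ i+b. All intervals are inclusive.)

Evaluate at each i in [0,5]:
  i=0: ✓ (witness j=0)
  i=1: ✓ (witness j=1)
  i=2: ✓ (witness j=2)
  i=3: ✓ (witness j=3)
  i=4: ✓ (witness j=4)
  i=5: ✓ (witness j=5)
Positions where it holds: {0, 1, 2, 3, 4, 5} → 6.

6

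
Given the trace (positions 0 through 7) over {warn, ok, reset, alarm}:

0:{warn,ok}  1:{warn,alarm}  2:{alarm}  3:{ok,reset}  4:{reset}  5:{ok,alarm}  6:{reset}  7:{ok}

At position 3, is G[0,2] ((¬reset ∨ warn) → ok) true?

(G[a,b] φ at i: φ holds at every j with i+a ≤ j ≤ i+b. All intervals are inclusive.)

True

Check ((¬reset ∨ warn) → ok) at every j in [3,5]:
  j=3: antecedent false → ✓
  j=4: antecedent false → ✓
  j=5: antecedent true; consequent true → ✓
All positions satisfy it → formula holds.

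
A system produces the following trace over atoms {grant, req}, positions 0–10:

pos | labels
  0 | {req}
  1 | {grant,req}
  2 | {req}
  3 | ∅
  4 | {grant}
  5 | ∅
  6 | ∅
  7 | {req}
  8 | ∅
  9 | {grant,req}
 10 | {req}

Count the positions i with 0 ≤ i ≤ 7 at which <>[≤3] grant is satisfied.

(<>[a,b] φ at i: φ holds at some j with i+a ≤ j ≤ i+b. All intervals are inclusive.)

7

Evaluate at each i in [0,7]:
  i=0: ✓ (witness j=1)
  i=1: ✓ (witness j=1)
  i=2: ✓ (witness j=4)
  i=3: ✓ (witness j=4)
  i=4: ✓ (witness j=4)
  i=5: ✗ (none in [5,8])
  i=6: ✓ (witness j=9)
  i=7: ✓ (witness j=9)
Positions where it holds: {0, 1, 2, 3, 4, 6, 7} → 7.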